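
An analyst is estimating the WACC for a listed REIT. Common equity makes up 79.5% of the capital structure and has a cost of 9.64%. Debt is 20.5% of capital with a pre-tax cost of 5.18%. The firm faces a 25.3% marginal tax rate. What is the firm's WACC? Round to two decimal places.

After-tax cost of debt = 5.18% × (1 − 25.3%) = 3.8695%.
WACC = 0.795 × 9.6400% + 0.205 × 3.8695% = 8.4570%.

8.46%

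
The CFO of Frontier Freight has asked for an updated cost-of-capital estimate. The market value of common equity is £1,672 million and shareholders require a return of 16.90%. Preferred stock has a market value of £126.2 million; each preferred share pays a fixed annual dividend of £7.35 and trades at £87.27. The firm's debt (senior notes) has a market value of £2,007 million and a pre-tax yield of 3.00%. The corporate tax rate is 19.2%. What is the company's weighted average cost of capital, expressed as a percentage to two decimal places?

8.98%

Cost of preferred: Rp = 7.35 / 87.27 = 8.4221%.
Total capital V = 1672 + 126.2 + 2007 = 3805.2.
Equity: weight = 1672/3805.2 = 0.4394; cost = 16.9%.
Preferred: weight = 126.2/3805.2 = 0.0332; cost = 8.4221%.
Senior notes: weight = 2007/3805.2 = 0.5274; after-tax cost = 3% × (1 − 19.2%) = 2.4240%.
WACC = 0.4394 × 16.9000% + 0.0332 × 8.4221% + 0.5274 × 2.4240% = 8.9837%.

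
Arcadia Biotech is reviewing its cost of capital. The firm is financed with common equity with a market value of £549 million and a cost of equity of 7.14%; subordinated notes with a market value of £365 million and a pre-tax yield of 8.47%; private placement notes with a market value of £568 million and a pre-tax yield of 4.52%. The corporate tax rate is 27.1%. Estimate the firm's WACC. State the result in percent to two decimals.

Total capital V = 549 + 365 + 568 = 1482.
Equity: weight = 549/1482 = 0.3704; cost = 7.14%.
Subordinated notes: weight = 365/1482 = 0.2463; after-tax cost = 8.47% × (1 − 27.1%) = 6.1746%.
Private placement notes: weight = 568/1482 = 0.3833; after-tax cost = 4.52% × (1 − 27.1%) = 3.2951%.
WACC = 0.3704 × 7.1400% + 0.2463 × 6.1746% + 0.3833 × 3.2951% = 5.4286%.

5.43%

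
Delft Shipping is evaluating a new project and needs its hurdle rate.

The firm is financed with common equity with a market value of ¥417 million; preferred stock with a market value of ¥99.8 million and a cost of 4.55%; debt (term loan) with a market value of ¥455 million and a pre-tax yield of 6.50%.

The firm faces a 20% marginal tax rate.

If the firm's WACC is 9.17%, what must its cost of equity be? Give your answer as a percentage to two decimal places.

14.61%

Total capital V = 417 + 99.8 + 455 = 971.8.
Equity weight = 417/971.8 = 0.4291.
Preferred weight = 99.8/971.8 = 0.1027.
Term loan weight = 455/971.8 = 0.4682.
Debt contribution = 0.4682 × 6.5% × (1 − 20%) = 2.4347%.
Preferred contribution = 0.1027 × 4.55% = 0.4673%.
Required equity contribution = 9.17% − 2.9019% = 6.2681%.
Re = 6.2681% / 0.4291 = 14.6075%.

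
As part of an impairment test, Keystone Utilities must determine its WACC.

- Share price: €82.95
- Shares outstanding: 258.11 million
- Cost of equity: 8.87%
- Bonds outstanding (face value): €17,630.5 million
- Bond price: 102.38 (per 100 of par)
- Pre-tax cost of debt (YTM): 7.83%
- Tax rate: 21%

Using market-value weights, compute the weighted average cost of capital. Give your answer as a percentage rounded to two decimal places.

Market value of equity E = 82.95 × 258.11m = 21410.2245m. Market value of debt D = 17630.5m × 102.38/100 = 18050.1059m.
Total capital V = 21410.2245 + 18050.1059 = 39460.3304.
Equity: weight = 21410.2245/39460.3304 = 0.5426; cost = 8.87%.
Bonds outstanding: weight = 18050.1059/39460.3304 = 0.4574; after-tax cost = 7.83% × (1 − 21%) = 6.1857%.
WACC = 0.5426 × 8.8700% + 0.4574 × 6.1857% = 7.6421%.

7.64%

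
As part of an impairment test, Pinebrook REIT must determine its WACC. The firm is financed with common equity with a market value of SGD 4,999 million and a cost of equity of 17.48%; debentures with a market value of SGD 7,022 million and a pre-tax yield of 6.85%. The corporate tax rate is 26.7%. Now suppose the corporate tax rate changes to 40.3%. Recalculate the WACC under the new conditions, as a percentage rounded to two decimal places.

9.66%

After the change:
Total capital V = 4999 + 7022 = 12021.
Equity: weight = 4999/12021 = 0.4159; cost = 17.48%.
Debentures: weight = 7022/12021 = 0.5841; after-tax cost = 6.85% × (1 − 40.3%) = 4.0894%.
WACC = 0.4159 × 17.4800% + 0.5841 × 4.0894% = 9.6580%.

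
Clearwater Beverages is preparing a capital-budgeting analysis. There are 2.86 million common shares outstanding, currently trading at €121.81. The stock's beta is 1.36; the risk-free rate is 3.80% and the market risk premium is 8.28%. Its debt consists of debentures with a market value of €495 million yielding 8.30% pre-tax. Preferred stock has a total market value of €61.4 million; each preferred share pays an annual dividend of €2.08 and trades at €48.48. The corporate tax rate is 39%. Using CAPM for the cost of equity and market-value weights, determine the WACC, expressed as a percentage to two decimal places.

Cost of equity via CAPM: Re = 3.8% + 1.36 × 8.28% = 15.0608%.
Cost of preferred: Rp = 2.08 / 48.48 = 4.2904%.
Market value of equity E = 121.81 × 2.86m = 348.3766m.
Total capital V = 348.3766 + 61.4 + 495 = 904.7766.
Equity: weight = 348.3766/904.7766 = 0.3850; cost = 15.0608%.
Preferred: weight = 61.4/904.7766 = 0.0679; cost = 4.2904%.
Debentures: weight = 495/904.7766 = 0.5471; after-tax cost = 8.3% × (1 − 39%) = 5.0630%.
WACC = 0.3850 × 15.0608% + 0.0679 × 4.2904% + 0.5471 × 5.0630% = 8.8601%.

8.86%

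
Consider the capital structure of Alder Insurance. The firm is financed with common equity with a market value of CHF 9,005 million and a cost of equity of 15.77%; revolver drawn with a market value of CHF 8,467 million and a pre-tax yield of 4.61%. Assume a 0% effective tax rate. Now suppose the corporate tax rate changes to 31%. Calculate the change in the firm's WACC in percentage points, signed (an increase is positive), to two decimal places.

-0.69 pp

Current WACC:
Total capital V = 9005 + 8467 = 17472.
Equity: weight = 9005/17472 = 0.5154; cost = 15.77%.
Revolver drawn: weight = 8467/17472 = 0.4846; after-tax cost = 4.61% × (1 − 0%) = 4.6100%.
WACC = 0.5154 × 15.7700% + 0.4846 × 4.6100% = 10.3618%.
After the change:
Total capital V = 9005 + 8467 = 17472.
Equity: weight = 9005/17472 = 0.5154; cost = 15.77%.
Revolver drawn: weight = 8467/17472 = 0.4846; after-tax cost = 4.61% × (1 − 31%) = 3.1809%.
WACC = 0.5154 × 15.7700% + 0.4846 × 3.1809% = 9.6693%.
Change in WACC = 9.6693% − 10.3618% = -0.6925 pp.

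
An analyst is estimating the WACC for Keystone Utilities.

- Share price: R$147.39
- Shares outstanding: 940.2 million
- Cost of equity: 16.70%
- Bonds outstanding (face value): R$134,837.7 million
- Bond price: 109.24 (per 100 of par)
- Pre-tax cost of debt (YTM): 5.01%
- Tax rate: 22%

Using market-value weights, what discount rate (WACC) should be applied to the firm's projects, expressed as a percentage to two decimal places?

10.11%

Market value of equity E = 147.39 × 940.2m = 138576.078m. Market value of debt D = 134837.7m × 109.24/100 = 147296.70348m.
Total capital V = 138576.078 + 147296.70348 = 285872.78148.
Equity: weight = 138576.078/285872.78148 = 0.4847; cost = 16.7%.
Bonds outstanding: weight = 147296.70348/285872.78148 = 0.5153; after-tax cost = 5.01% × (1 − 22%) = 3.9078%.
WACC = 0.4847 × 16.7000% + 0.5153 × 3.9078% = 10.1088%.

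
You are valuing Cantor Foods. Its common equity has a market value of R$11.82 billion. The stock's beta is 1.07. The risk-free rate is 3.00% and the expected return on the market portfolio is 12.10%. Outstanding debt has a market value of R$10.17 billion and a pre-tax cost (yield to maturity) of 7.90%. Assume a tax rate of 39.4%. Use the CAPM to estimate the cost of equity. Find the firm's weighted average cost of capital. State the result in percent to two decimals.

Market risk premium = 12.1% − 3.0% = 9.1%.
Cost of equity via CAPM: Re = 3.0% + 1.07 × 9.1% = 12.7370%.
Total capital V = 11.82 + 10.17 = 21.99.
Equity: weight = 11.82/21.99 = 0.5375; cost = 12.737%.
Debt: weight = 10.17/21.99 = 0.4625; after-tax cost = 7.9% × (1 − 39.4%) = 4.7874%.
WACC = 0.5375 × 12.7370% + 0.4625 × 4.7874% = 9.0604%.

9.06%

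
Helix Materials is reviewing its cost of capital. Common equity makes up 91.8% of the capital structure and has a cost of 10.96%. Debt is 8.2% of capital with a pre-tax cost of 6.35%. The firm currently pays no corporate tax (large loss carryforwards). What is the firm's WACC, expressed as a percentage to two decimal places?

After-tax cost of debt = 6.35% × (1 − 0%) = 6.3500%.
WACC = 0.918 × 10.9600% + 0.082 × 6.3500% = 10.5820%.

10.58%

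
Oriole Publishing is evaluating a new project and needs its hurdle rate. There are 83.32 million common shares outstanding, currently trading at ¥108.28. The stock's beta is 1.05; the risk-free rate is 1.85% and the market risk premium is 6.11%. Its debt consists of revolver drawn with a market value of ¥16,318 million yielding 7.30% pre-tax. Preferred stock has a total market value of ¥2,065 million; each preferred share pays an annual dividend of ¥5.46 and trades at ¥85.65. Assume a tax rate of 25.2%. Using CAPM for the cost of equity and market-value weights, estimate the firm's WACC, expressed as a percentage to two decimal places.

Cost of equity via CAPM: Re = 1.85% + 1.05 × 6.11% = 8.2655%.
Cost of preferred: Rp = 5.46 / 85.65 = 6.3748%.
Market value of equity E = 108.28 × 83.32m = 9021.8896m.
Total capital V = 9021.8896 + 2065 + 16318 = 27404.8896.
Equity: weight = 9021.8896/27404.8896 = 0.3292; cost = 8.2655%.
Preferred: weight = 2065/27404.8896 = 0.0754; cost = 6.3748%.
Revolver drawn: weight = 16318/27404.8896 = 0.5954; after-tax cost = 7.3% × (1 − 25.2%) = 5.4604%.
WACC = 0.3292 × 8.2655% + 0.0754 × 6.3748% + 0.5954 × 5.4604% = 6.4528%.

6.45%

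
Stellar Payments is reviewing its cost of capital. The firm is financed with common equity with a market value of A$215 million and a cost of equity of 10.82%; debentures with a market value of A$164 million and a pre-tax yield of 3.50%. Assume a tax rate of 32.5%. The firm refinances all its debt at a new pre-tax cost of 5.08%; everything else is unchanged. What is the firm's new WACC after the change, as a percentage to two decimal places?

After the change:
Total capital V = 215 + 164 = 379.
Equity: weight = 215/379 = 0.5673; cost = 10.82%.
Debentures: weight = 164/379 = 0.4327; after-tax cost = 5.08% × (1 − 32.5%) = 3.4290%.
WACC = 0.5673 × 10.8200% + 0.4327 × 3.4290% = 7.6218%.

7.62%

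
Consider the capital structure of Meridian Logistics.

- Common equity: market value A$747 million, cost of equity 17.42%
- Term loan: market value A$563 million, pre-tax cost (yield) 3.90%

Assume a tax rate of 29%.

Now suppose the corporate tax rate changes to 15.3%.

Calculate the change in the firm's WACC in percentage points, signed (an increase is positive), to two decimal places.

+0.23 pp

Current WACC:
Total capital V = 747 + 563 = 1310.
Equity: weight = 747/1310 = 0.5702; cost = 17.42%.
Term loan: weight = 563/1310 = 0.4298; after-tax cost = 3.9% × (1 − 29%) = 2.7690%.
WACC = 0.5702 × 17.4200% + 0.4298 × 2.7690% = 11.1234%.
After the change:
Total capital V = 747 + 563 = 1310.
Equity: weight = 747/1310 = 0.5702; cost = 17.42%.
Term loan: weight = 563/1310 = 0.4298; after-tax cost = 3.9% × (1 − 15.3%) = 3.3033%.
WACC = 0.5702 × 17.4200% + 0.4298 × 3.3033% = 11.3531%.
Change in WACC = 11.3531% − 11.1234% = 0.2296 pp.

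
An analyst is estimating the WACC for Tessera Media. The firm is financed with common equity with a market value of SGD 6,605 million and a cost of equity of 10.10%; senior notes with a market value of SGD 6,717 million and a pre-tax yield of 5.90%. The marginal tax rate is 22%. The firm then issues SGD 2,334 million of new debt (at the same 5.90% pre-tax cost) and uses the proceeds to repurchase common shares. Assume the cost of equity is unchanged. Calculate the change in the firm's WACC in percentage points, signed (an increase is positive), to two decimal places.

Current WACC:
Total capital V = 6605 + 6717 = 13322.
Equity: weight = 6605/13322 = 0.4958; cost = 10.1%.
Senior notes: weight = 6717/13322 = 0.5042; after-tax cost = 5.9% × (1 − 22%) = 4.6020%.
WACC = 0.4958 × 10.1000% + 0.5042 × 4.6020% = 7.3279%.
After the change:
Total capital V = 4271 + 9051 = 13322.
Equity: weight = 4271/13322 = 0.3206; cost = 10.1%.
Senior notes: weight = 9051/13322 = 0.6794; after-tax cost = 5.9% × (1 − 22%) = 4.6020%.
WACC = 0.3206 × 10.1000% + 0.6794 × 4.6020% = 6.3646%.
Change in WACC = 6.3646% − 7.3279% = -0.9632 pp.

-0.96 pp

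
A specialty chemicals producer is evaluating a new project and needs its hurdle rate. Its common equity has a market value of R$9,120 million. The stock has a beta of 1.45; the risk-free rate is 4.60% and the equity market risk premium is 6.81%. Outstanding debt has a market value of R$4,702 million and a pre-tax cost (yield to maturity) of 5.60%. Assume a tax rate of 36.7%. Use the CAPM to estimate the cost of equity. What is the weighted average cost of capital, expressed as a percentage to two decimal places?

Cost of equity via CAPM: Re = 4.6% + 1.45 × 6.81% = 14.4745%.
Total capital V = 9120 + 4702 = 13822.
Equity: weight = 9120/13822 = 0.6598; cost = 14.4745%.
Debt: weight = 4702/13822 = 0.3402; after-tax cost = 5.6% × (1 − 36.7%) = 3.5448%.
WACC = 0.6598 × 14.4745% + 0.3402 × 3.5448% = 10.7564%.

10.76%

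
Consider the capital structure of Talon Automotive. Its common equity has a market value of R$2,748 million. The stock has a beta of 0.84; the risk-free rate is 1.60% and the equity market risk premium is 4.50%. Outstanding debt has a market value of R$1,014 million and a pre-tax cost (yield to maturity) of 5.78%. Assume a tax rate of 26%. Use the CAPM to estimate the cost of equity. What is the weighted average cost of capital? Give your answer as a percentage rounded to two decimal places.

Cost of equity via CAPM: Re = 1.6% + 0.84 × 4.5% = 5.3800%.
Total capital V = 2748 + 1014 = 3762.
Equity: weight = 2748/3762 = 0.7305; cost = 5.38%.
Debt: weight = 1014/3762 = 0.2695; after-tax cost = 5.78% × (1 − 26%) = 4.2772%.
WACC = 0.7305 × 5.3800% + 0.2695 × 4.2772% = 5.0828%.

5.08%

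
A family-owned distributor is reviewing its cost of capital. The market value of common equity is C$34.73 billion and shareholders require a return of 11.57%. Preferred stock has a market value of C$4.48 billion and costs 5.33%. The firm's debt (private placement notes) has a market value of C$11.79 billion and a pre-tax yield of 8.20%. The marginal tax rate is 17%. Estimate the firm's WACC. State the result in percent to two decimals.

Total capital V = 34.73 + 4.48 + 11.79 = 51.
Equity: weight = 34.73/51 = 0.6810; cost = 11.57%.
Preferred: weight = 4.48/51 = 0.0878; cost = 5.33%.
Private placement notes: weight = 11.79/51 = 0.2312; after-tax cost = 8.2% × (1 − 17%) = 6.8060%.
WACC = 0.6810 × 11.5700% + 0.0878 × 5.3300% + 0.2312 × 6.8060% = 9.9205%.

9.92%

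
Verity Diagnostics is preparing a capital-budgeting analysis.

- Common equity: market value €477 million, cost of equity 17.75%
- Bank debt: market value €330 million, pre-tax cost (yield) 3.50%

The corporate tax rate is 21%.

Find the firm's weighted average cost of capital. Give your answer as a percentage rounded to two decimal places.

11.62%

Total capital V = 477 + 330 = 807.
Equity: weight = 477/807 = 0.5911; cost = 17.75%.
Bank debt: weight = 330/807 = 0.4089; after-tax cost = 3.5% × (1 − 21%) = 2.7650%.
WACC = 0.5911 × 17.7500% + 0.4089 × 2.7650% = 11.6223%.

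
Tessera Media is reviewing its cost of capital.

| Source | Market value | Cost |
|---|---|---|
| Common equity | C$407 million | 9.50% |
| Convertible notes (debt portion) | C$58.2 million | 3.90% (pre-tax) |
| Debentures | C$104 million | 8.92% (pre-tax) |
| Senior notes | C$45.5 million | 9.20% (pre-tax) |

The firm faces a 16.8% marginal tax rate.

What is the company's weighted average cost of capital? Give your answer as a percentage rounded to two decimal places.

8.42%

Total capital V = 407 + 58.2 + 104 + 45.5 = 614.7.
Equity: weight = 407/614.7 = 0.6621; cost = 9.5%.
Convertible notes (debt portion): weight = 58.2/614.7 = 0.0947; after-tax cost = 3.9% × (1 − 16.8%) = 3.2448%.
Debentures: weight = 104/614.7 = 0.1692; after-tax cost = 8.92% × (1 − 16.8%) = 7.4214%.
Senior notes: weight = 45.5/614.7 = 0.0740; after-tax cost = 9.2% × (1 − 16.8%) = 7.6544%.
WACC = 0.6621 × 9.5000% + 0.0947 × 3.2448% + 0.1692 × 7.4214% + 0.0740 × 7.6544% = 8.4195%.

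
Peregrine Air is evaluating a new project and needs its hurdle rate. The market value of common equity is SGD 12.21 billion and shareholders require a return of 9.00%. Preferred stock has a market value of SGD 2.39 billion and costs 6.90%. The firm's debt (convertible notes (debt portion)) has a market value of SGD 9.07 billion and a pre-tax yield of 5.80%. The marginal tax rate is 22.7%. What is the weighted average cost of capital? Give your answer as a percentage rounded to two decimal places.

Total capital V = 12.21 + 2.39 + 9.07 = 23.67.
Equity: weight = 12.21/23.67 = 0.5158; cost = 9%.
Preferred: weight = 2.39/23.67 = 0.1010; cost = 6.9%.
Convertible notes (debt portion): weight = 9.07/23.67 = 0.3832; after-tax cost = 5.8% × (1 − 22.7%) = 4.4834%.
WACC = 0.5158 × 9.0000% + 0.1010 × 6.9000% + 0.3832 × 4.4834% = 7.0573%.

7.06%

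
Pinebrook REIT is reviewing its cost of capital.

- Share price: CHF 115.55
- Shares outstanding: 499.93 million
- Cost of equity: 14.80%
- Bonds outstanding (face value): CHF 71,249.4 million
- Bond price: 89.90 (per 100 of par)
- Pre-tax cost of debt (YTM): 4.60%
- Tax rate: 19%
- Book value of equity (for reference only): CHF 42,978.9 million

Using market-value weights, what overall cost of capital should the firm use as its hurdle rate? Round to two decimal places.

8.98%

Market value of equity E = 115.55 × 499.93m = 57766.9115m. Market value of debt D = 71249.4m × 89.9/100 = 64053.2106m.
Total capital V = 57766.9115 + 64053.2106 = 121820.1221.
Equity: weight = 57766.9115/121820.1221 = 0.4742; cost = 14.8%.
Bonds outstanding: weight = 64053.2106/121820.1221 = 0.5258; after-tax cost = 4.6% × (1 − 19%) = 3.7260%.
WACC = 0.4742 × 14.8000% + 0.5258 × 3.7260% = 8.9773%.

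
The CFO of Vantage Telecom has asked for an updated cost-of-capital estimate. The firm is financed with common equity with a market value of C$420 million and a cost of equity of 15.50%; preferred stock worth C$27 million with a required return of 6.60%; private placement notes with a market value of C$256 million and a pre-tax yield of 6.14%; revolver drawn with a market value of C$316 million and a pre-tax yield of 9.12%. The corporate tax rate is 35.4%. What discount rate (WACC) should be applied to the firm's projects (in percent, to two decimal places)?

Total capital V = 420 + 27 + 256 + 316 = 1019.
Equity: weight = 420/1019 = 0.4122; cost = 15.5%.
Preferred: weight = 27/1019 = 0.0265; cost = 6.6%.
Private placement notes: weight = 256/1019 = 0.2512; after-tax cost = 6.14% × (1 − 35.4%) = 3.9664%.
Revolver drawn: weight = 316/1019 = 0.3101; after-tax cost = 9.12% × (1 − 35.4%) = 5.8915%.
WACC = 0.4122 × 15.5000% + 0.0265 × 6.6000% + 0.2512 × 3.9664% + 0.3101 × 5.8915% = 9.3870%.

9.39%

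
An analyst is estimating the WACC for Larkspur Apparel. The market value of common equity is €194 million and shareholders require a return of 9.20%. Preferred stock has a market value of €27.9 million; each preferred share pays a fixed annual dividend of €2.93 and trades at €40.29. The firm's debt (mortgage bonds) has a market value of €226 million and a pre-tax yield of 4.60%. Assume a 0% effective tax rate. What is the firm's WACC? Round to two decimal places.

Cost of preferred: Rp = 2.93 / 40.29 = 7.2723%.
Total capital V = 194 + 27.9 + 226 = 447.9.
Equity: weight = 194/447.9 = 0.4331; cost = 9.2%.
Preferred: weight = 27.9/447.9 = 0.0623; cost = 7.2723%.
Mortgage bonds: weight = 226/447.9 = 0.5046; after-tax cost = 4.6% × (1 − 0%) = 4.6000%.
WACC = 0.4331 × 9.2000% + 0.0623 × 7.2723% + 0.5046 × 4.6000% = 6.7589%.

6.76%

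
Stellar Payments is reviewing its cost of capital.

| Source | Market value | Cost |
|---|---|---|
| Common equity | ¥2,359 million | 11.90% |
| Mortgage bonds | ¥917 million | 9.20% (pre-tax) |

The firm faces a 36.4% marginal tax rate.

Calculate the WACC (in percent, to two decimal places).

Total capital V = 2359 + 917 = 3276.
Equity: weight = 2359/3276 = 0.7201; cost = 11.9%.
Mortgage bonds: weight = 917/3276 = 0.2799; after-tax cost = 9.2% × (1 − 36.4%) = 5.8512%.
WACC = 0.7201 × 11.9000% + 0.2799 × 5.8512% = 10.2069%.

10.21%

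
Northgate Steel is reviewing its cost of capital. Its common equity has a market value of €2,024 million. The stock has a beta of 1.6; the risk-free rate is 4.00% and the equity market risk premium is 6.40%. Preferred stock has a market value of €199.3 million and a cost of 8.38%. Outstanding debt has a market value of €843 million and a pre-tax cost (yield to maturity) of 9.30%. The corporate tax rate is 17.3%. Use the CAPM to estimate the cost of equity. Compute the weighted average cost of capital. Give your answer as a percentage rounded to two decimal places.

Cost of equity via CAPM: Re = 4.0% + 1.6 × 6.4% = 14.2400%.
Total capital V = 2024 + 199.3 + 843 = 3066.3.
Equity: weight = 2024/3066.3 = 0.6601; cost = 14.24%.
Preferred: weight = 199.3/3066.3 = 0.0650; cost = 8.38%.
Debt: weight = 843/3066.3 = 0.2749; after-tax cost = 9.3% × (1 − 17.3%) = 7.6911%.
WACC = 0.6601 × 14.2400% + 0.0650 × 8.3800% + 0.2749 × 7.6911% = 12.0587%.

12.06%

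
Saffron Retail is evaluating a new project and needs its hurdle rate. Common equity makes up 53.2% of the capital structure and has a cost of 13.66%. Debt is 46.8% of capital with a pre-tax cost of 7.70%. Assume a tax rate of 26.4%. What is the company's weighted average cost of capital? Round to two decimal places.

After-tax cost of debt = 7.7% × (1 − 26.4%) = 5.6672%.
WACC = 0.532 × 13.6600% + 0.468 × 5.6672% = 9.9194%.

9.92%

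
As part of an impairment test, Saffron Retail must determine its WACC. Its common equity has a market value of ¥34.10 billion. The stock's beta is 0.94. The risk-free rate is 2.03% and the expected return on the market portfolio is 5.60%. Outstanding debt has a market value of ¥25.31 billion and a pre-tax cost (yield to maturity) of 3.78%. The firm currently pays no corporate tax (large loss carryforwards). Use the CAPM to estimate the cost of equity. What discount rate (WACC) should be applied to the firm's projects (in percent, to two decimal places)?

4.70%

Market risk premium = 5.6% − 2.03% = 3.57%.
Cost of equity via CAPM: Re = 2.03% + 0.94 × 3.57% = 5.3858%.
Total capital V = 34.1 + 25.31 = 59.41.
Equity: weight = 34.1/59.41 = 0.5740; cost = 5.3858%.
Debt: weight = 25.31/59.41 = 0.4260; after-tax cost = 3.78% × (1 − 0%) = 3.7800%.
WACC = 0.5740 × 5.3858% + 0.4260 × 3.7800% = 4.7017%.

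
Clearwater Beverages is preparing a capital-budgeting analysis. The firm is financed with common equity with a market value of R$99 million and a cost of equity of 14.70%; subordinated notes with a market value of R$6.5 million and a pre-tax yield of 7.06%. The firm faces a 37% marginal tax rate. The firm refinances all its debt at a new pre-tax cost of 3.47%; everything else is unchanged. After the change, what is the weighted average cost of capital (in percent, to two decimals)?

13.93%

After the change:
Total capital V = 99 + 6.5 = 105.5.
Equity: weight = 99/105.5 = 0.9384; cost = 14.7%.
Subordinated notes: weight = 6.5/105.5 = 0.0616; after-tax cost = 3.47% × (1 − 37%) = 2.1861%.
WACC = 0.9384 × 14.7000% + 0.0616 × 2.1861% = 13.9290%.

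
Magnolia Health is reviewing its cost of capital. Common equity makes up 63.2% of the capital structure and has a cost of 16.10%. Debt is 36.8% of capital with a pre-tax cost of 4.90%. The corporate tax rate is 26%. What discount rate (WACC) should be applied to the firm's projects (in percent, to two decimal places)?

After-tax cost of debt = 4.9% × (1 − 26%) = 3.6260%.
WACC = 0.632 × 16.1000% + 0.368 × 3.6260% = 11.5096%.

11.51%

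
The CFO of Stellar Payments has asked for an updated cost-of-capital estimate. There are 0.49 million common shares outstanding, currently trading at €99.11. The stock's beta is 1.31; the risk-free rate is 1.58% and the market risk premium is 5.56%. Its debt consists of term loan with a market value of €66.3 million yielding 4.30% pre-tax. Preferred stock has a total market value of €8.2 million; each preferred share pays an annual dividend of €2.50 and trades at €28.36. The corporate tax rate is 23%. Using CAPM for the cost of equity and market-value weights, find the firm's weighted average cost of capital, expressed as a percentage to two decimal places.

5.87%

Cost of equity via CAPM: Re = 1.58% + 1.31 × 5.56% = 8.8636%.
Cost of preferred: Rp = 2.5 / 28.36 = 8.8152%.
Market value of equity E = 99.11 × 0.49m = 48.5639m.
Total capital V = 48.5639 + 8.2 + 66.3 = 123.0639.
Equity: weight = 48.5639/123.0639 = 0.3946; cost = 8.8636%.
Preferred: weight = 8.2/123.0639 = 0.0666; cost = 8.8152%.
Term loan: weight = 66.3/123.0639 = 0.5387; after-tax cost = 4.3% × (1 − 23%) = 3.3110%.
WACC = 0.3946 × 8.8636% + 0.0666 × 8.8152% + 0.5387 × 3.3110% = 5.8689%.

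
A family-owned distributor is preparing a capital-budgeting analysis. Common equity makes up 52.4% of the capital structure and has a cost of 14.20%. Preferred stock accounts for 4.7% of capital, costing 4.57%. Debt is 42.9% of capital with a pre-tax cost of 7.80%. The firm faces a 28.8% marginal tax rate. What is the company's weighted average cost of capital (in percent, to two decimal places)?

After-tax cost of debt = 7.8% × (1 − 28.8%) = 5.5536%.
WACC = 0.524 × 14.2000% + 0.047 × 4.5700% + 0.429 × 5.5536% = 10.0381%.

10.04%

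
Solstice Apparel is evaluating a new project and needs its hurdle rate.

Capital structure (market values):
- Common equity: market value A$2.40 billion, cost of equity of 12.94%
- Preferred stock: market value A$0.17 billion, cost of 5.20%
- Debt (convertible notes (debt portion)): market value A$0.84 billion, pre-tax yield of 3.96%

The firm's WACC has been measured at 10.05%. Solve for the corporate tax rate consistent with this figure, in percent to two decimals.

29.94%

Total capital V = 2.4 + 0.17 + 0.84 = 3.41.
Equity weight = 2.4/3.41 = 0.7038.
Preferred weight = 0.17/3.41 = 0.0499.
Convertible notes (debt portion) weight = 0.84/3.41 = 0.2463.
Equity contribution = 0.7038 × 12.94% = 9.1073%.
Preferred contribution = 0.0499 × 5.2% = 0.2592%.
Debt contribution must be 10.05% − 9.3666% = 0.6834%.
0.2463 × 3.96% × (1 − T) = 0.6834%  ⇒  (1 − T) = 0.7006.
T = 29.9393%.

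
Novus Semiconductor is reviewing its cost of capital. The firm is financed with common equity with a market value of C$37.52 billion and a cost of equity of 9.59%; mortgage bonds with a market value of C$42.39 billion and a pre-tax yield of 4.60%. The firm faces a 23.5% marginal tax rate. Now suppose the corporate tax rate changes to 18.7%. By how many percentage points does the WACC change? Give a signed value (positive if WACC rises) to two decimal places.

+0.12 pp

Current WACC:
Total capital V = 37.52 + 42.39 = 79.91.
Equity: weight = 37.52/79.91 = 0.4695; cost = 9.59%.
Mortgage bonds: weight = 42.39/79.91 = 0.5305; after-tax cost = 4.6% × (1 − 23.5%) = 3.5190%.
WACC = 0.4695 × 9.5900% + 0.5305 × 3.5190% = 6.3695%.
After the change:
Total capital V = 37.52 + 42.39 = 79.91.
Equity: weight = 37.52/79.91 = 0.4695; cost = 9.59%.
Mortgage bonds: weight = 42.39/79.91 = 0.5305; after-tax cost = 4.6% × (1 − 18.7%) = 3.7398%.
WACC = 0.4695 × 9.5900% + 0.5305 × 3.7398% = 6.4866%.
Change in WACC = 6.4866% − 6.3695% = 0.1171 pp.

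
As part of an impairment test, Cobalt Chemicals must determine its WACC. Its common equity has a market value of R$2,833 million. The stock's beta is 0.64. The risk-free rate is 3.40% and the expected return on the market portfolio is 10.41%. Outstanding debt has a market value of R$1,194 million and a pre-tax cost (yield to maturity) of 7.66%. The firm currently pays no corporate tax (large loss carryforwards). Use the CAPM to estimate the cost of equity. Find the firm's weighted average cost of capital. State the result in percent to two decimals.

Market risk premium = 10.41% − 3.4% = 7.01%.
Cost of equity via CAPM: Re = 3.4% + 0.64 × 7.01% = 7.8864%.
Total capital V = 2833 + 1194 = 4027.
Equity: weight = 2833/4027 = 0.7035; cost = 7.8864%.
Debt: weight = 1194/4027 = 0.2965; after-tax cost = 7.66% × (1 − 0%) = 7.6600%.
WACC = 0.7035 × 7.8864% + 0.2965 × 7.6600% = 7.8193%.

7.82%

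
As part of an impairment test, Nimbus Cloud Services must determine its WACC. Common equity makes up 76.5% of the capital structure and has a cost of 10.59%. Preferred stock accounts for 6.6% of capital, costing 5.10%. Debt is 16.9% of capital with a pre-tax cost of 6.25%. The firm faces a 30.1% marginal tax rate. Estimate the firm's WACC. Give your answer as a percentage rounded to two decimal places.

9.18%

After-tax cost of debt = 6.25% × (1 − 30.1%) = 4.3688%.
WACC = 0.765 × 10.5900% + 0.066 × 5.1000% + 0.169 × 4.3688% = 9.1763%.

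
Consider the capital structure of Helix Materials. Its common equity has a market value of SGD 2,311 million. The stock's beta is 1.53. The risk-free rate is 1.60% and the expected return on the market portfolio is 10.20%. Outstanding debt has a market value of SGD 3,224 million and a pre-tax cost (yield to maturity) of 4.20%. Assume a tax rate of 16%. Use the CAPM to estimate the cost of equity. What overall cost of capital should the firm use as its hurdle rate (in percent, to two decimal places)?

8.22%

Market risk premium = 10.2% − 1.6% = 8.6%.
Cost of equity via CAPM: Re = 1.6% + 1.53 × 8.6% = 14.7580%.
Total capital V = 2311 + 3224 = 5535.
Equity: weight = 2311/5535 = 0.4175; cost = 14.758%.
Debt: weight = 3224/5535 = 0.5825; after-tax cost = 4.2% × (1 − 16%) = 3.5280%.
WACC = 0.4175 × 14.7580% + 0.5825 × 3.5280% = 8.2168%.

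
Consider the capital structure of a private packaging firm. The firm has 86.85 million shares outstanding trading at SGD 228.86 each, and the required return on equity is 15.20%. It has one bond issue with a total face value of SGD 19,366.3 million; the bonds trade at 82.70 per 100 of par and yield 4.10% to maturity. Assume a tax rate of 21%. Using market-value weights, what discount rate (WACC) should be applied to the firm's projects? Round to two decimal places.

9.86%

Market value of equity E = 228.86 × 86.85m = 19876.491m. Market value of debt D = 19366.3m × 82.7/100 = 16015.9301m.
Total capital V = 19876.491 + 16015.9301 = 35892.4211.
Equity: weight = 19876.491/35892.4211 = 0.5538; cost = 15.2%.
Bonds outstanding: weight = 16015.9301/35892.4211 = 0.4462; after-tax cost = 4.1% × (1 − 21%) = 3.2390%.
WACC = 0.5538 × 15.2000% + 0.4462 × 3.2390% = 9.8628%.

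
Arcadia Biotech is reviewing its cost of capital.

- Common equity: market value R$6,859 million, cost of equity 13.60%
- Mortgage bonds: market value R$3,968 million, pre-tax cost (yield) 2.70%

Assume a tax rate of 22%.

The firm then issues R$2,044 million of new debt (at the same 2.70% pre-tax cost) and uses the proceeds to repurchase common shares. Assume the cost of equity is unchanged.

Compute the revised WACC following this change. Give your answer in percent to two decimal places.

7.22%

After the change:
Total capital V = 4815 + 6012 = 10827.
Equity: weight = 4815/10827 = 0.4447; cost = 13.6%.
Mortgage bonds: weight = 6012/10827 = 0.5553; after-tax cost = 2.7% × (1 − 22%) = 2.1060%.
WACC = 0.4447 × 13.6000% + 0.5553 × 2.1060% = 7.2176%.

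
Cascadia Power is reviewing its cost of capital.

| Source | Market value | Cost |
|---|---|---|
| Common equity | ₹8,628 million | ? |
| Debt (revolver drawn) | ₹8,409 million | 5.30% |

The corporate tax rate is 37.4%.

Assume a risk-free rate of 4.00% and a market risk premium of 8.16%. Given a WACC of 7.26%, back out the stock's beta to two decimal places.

Total capital V = 8628 + 8409 = 17037.
Equity weight = 8628/17037 = 0.5064.
Revolver drawn weight = 8409/17037 = 0.4936.
Debt contribution = 0.4936 × 5.3% × (1 − 37.4%) = 1.6376%.
Required equity contribution = 7.26% − 1.6376% = 5.6224%  ⇒  Re = 11.1021%.
CAPM: 11.1021% = 4.0% + β × 8.16%  ⇒  β = 0.8704.

0.87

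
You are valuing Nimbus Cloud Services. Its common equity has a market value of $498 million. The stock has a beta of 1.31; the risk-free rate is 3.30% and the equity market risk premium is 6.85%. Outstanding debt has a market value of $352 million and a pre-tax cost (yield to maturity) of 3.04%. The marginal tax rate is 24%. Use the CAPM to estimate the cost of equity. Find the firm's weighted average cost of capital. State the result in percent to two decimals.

Cost of equity via CAPM: Re = 3.3% + 1.31 × 6.85% = 12.2735%.
Total capital V = 498 + 352 = 850.
Equity: weight = 498/850 = 0.5859; cost = 12.2735%.
Debt: weight = 352/850 = 0.4141; after-tax cost = 3.04% × (1 − 24%) = 2.3104%.
WACC = 0.5859 × 12.2735% + 0.4141 × 2.3104% = 8.1476%.

8.15%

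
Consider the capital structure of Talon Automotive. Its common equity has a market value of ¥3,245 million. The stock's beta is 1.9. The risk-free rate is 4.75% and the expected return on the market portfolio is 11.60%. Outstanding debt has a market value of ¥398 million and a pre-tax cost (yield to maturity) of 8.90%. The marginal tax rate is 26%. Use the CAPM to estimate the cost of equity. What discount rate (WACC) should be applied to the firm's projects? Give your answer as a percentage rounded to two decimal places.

16.54%

Market risk premium = 11.6% − 4.75% = 6.85%.
Cost of equity via CAPM: Re = 4.75% + 1.9 × 6.85% = 17.7650%.
Total capital V = 3245 + 398 = 3643.
Equity: weight = 3245/3643 = 0.8907; cost = 17.765%.
Debt: weight = 398/3643 = 0.1093; after-tax cost = 8.9% × (1 − 26%) = 6.5860%.
WACC = 0.8907 × 17.7650% + 0.1093 × 6.5860% = 16.5437%.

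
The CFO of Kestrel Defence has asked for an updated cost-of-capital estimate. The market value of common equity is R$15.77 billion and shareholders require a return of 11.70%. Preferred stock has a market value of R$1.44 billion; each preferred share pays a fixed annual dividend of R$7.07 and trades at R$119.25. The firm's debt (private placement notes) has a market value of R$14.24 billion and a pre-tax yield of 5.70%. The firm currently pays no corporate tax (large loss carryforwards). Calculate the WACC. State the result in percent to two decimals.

8.72%

Cost of preferred: Rp = 7.07 / 119.25 = 5.9287%.
Total capital V = 15.77 + 1.44 + 14.24 = 31.45.
Equity: weight = 15.77/31.45 = 0.5014; cost = 11.7%.
Preferred: weight = 1.44/31.45 = 0.0458; cost = 5.9287%.
Private placement notes: weight = 14.24/31.45 = 0.4528; after-tax cost = 5.7% × (1 − 0%) = 5.7000%.
WACC = 0.5014 × 11.7000% + 0.0458 × 5.9287% + 0.4528 × 5.7000% = 8.7191%.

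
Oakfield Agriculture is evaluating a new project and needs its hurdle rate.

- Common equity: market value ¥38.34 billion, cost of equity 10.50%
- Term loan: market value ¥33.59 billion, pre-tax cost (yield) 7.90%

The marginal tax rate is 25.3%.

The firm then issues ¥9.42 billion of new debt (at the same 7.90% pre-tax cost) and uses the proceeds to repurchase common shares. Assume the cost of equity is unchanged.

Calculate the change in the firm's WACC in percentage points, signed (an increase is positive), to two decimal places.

Current WACC:
Total capital V = 38.34 + 33.59 = 71.93.
Equity: weight = 38.34/71.93 = 0.5330; cost = 10.5%.
Term loan: weight = 33.59/71.93 = 0.4670; after-tax cost = 7.9% × (1 − 25.3%) = 5.9013%.
WACC = 0.5330 × 10.5000% + 0.4670 × 5.9013% = 8.3525%.
After the change:
Total capital V = 28.92 + 43.01 = 71.93.
Equity: weight = 28.92/71.93 = 0.4021; cost = 10.5%.
Term loan: weight = 43.01/71.93 = 0.5979; after-tax cost = 7.9% × (1 − 25.3%) = 5.9013%.
WACC = 0.4021 × 10.5000% + 0.5979 × 5.9013% = 7.7502%.
Change in WACC = 7.7502% − 8.3525% = -0.6022 pp.

-0.60 pp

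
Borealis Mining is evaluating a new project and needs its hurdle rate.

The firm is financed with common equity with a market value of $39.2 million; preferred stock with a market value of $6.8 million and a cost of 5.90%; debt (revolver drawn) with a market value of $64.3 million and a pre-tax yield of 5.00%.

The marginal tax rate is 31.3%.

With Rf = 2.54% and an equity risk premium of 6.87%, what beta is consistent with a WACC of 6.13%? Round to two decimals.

Total capital V = 39.2 + 6.8 + 64.3 = 110.3.
Equity weight = 39.2/110.3 = 0.3554.
Preferred weight = 6.8/110.3 = 0.0617.
Revolver drawn weight = 64.3/110.3 = 0.5830.
Debt contribution = 0.5830 × 5% × (1 − 31.3%) = 2.0025%.
Preferred contribution = 0.0617 × 5.9% = 0.3637%.
Required equity contribution = 6.13% − 2.3662% = 3.7638%  ⇒  Re = 10.5905%.
CAPM: 10.5905% = 2.54% + β × 6.87%  ⇒  β = 1.1718.

1.17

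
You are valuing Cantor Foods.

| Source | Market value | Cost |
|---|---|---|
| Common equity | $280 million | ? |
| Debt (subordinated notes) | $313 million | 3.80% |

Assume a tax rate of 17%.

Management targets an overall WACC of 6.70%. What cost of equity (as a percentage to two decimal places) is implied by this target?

10.66%

Total capital V = 280 + 313 = 593.
Equity weight = 280/593 = 0.4722.
Subordinated notes weight = 313/593 = 0.5278.
Debt contribution = 0.5278 × 3.8% × (1 − 17%) = 1.6648%.
Required equity contribution = 6.7% − 1.6648% = 5.0352%.
Re = 5.0352% / 0.4722 = 10.6639%.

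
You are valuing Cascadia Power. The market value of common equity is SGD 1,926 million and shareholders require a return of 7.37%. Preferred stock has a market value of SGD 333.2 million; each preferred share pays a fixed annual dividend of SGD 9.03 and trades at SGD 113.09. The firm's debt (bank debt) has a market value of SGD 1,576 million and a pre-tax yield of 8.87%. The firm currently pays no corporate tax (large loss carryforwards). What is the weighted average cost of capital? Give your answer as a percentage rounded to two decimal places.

Cost of preferred: Rp = 9.03 / 113.09 = 7.9848%.
Total capital V = 1926 + 333.2 + 1576 = 3835.2.
Equity: weight = 1926/3835.2 = 0.5022; cost = 7.37%.
Preferred: weight = 333.2/3835.2 = 0.0869; cost = 7.9848%.
Bank debt: weight = 1576/3835.2 = 0.4109; after-tax cost = 8.87% × (1 − 0%) = 8.8700%.
WACC = 0.5022 × 7.3700% + 0.0869 × 7.9848% + 0.4109 × 8.8700% = 8.0398%.

8.04%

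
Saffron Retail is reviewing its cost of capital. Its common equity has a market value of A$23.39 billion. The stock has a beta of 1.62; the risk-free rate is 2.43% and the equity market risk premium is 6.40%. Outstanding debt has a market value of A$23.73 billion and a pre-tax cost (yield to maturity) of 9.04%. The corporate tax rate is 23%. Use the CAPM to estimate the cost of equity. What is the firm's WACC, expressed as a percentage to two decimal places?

9.86%

Cost of equity via CAPM: Re = 2.43% + 1.62 × 6.4% = 12.7980%.
Total capital V = 23.39 + 23.73 = 47.12.
Equity: weight = 23.39/47.12 = 0.4964; cost = 12.798%.
Debt: weight = 23.73/47.12 = 0.5036; after-tax cost = 9.04% × (1 − 23%) = 6.9608%.
WACC = 0.4964 × 12.7980% + 0.5036 × 6.9608% = 9.8583%.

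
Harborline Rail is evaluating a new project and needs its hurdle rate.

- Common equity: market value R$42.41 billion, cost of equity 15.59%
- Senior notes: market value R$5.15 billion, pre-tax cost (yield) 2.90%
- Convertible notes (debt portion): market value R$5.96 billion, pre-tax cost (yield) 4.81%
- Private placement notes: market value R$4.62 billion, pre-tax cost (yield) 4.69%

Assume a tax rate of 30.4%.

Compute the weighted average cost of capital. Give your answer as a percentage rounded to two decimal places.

Total capital V = 42.41 + 5.15 + 5.96 + 4.62 = 58.14.
Equity: weight = 42.41/58.14 = 0.7294; cost = 15.59%.
Senior notes: weight = 5.15/58.14 = 0.0886; after-tax cost = 2.9% × (1 − 30.4%) = 2.0184%.
Convertible notes (debt portion): weight = 5.96/58.14 = 0.1025; after-tax cost = 4.81% × (1 − 30.4%) = 3.3478%.
Private placement notes: weight = 4.62/58.14 = 0.0795; after-tax cost = 4.69% × (1 − 30.4%) = 3.2642%.
WACC = 0.7294 × 15.5900% + 0.0886 × 2.0184% + 0.1025 × 3.3478% + 0.0795 × 3.2642% = 12.1534%.

12.15%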